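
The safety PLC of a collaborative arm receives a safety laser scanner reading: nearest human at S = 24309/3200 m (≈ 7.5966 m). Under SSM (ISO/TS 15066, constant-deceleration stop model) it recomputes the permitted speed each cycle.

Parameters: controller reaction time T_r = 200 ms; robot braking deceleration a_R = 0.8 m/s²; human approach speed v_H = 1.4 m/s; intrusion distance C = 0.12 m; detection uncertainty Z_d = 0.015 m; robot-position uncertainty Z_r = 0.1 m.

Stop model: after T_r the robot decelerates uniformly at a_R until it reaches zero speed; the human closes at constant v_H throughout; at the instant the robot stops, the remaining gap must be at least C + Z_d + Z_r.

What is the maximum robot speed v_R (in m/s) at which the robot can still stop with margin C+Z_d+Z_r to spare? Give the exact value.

v_R_max = 43/20 m/s = 2.1500 m/s

at the boundary: (5/8)·v² + (39/20)·v + (-22661/3200) = 0
  disc = (39/20)² − 4·(5/8)·(-22661/3200) = 137641/6400 ; √disc = 371/80
  v_R = (−(39/20) + 371/80) / (2·(5/8)) = 43/20 m/s
check:
braking lasts T_s = (43/20)/(4/5) = 2.6875 s
robot covers v_R·T_r = 2.1500·0.2000 = 0.4300 m before braking
robot under decel: 2.1500²/(2·0.8000) = 2.8891 m
person approaches 1.4000·(0.2000+2.6875) = 4.0425 m
margins: 0.1200+0.0150+0.1000 = 0.2350 m
sum ≈ 0.4300+2.8891+4.0425+0.2350 ≈ 7.5966 m = S ✓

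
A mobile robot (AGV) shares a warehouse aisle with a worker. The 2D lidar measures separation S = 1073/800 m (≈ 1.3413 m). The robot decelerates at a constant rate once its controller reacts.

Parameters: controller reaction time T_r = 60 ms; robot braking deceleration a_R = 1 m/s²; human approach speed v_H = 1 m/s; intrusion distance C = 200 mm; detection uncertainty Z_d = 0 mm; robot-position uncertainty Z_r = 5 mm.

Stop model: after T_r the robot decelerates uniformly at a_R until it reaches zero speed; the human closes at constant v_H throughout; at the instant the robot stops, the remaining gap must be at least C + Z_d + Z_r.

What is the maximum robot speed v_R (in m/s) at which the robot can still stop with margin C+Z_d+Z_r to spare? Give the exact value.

quadratic (1/2)·v² + (53/50)·v + (-861/800) = 0
  disc = (53/50)² − 4·(1/2)·(-861/800) = 32761/10000 ; √disc = 181/100
  v_R = (−(53/50) + 181/100) / (2·(1/2)) = 3/4 m/s
check:
T_s = v_R/a_R = (3/4)/1 = 0.7500 s
reaction-phase robot travel = 0.7500·0.0600 = 0.0450 m
robot under decel: 0.7500²/(2·1.0000) = 0.2812 m
human closes 1.0000·0.8100 = 0.8100 m
C+Z_d+Z_r = 0.2000+0.0000+0.0050 = 0.2050 m
sum ≈ 0.0450+0.2812+0.8100+0.2050 ≈ 1.3413 m = S ✓

v_R_max = 3/4 m/s = 0.7500 m/s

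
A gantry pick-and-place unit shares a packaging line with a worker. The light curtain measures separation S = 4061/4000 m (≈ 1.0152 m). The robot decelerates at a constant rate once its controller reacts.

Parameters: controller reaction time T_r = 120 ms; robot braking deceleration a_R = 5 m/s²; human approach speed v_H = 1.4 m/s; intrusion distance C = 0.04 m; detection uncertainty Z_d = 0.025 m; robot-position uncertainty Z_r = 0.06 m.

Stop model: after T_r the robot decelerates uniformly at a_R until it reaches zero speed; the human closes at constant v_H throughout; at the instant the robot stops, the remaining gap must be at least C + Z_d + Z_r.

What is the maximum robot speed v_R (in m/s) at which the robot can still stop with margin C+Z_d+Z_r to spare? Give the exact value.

v_R_max = 27/20 m/s = 1.3500 m/s

at the boundary: (1/10)·v² + (2/5)·v + (-2889/4000) = 0
  disc = (2/5)² − 4·(1/10)·(-2889/4000) = 4489/10000 ; √disc = 67/100
  v_R = (−(2/5) + 67/100) / (2·(1/10)) = 27/20 m/s
check:
T_s = v_R/a_R = (27/20)/5 = 0.2700 s
reaction-phase robot travel = 1.3500·0.1200 = 0.1620 m
braking distance = 1.3500²/(2·5.0000) = 0.1822 m
human closes 1.4000·0.3900 = 0.5460 m
residual clearance needed = 0.0400+0.0250+0.0600 = 0.1250 m
sum ≈ 0.1620+0.1822+0.5460+0.1250 ≈ 1.0152 m = S ✓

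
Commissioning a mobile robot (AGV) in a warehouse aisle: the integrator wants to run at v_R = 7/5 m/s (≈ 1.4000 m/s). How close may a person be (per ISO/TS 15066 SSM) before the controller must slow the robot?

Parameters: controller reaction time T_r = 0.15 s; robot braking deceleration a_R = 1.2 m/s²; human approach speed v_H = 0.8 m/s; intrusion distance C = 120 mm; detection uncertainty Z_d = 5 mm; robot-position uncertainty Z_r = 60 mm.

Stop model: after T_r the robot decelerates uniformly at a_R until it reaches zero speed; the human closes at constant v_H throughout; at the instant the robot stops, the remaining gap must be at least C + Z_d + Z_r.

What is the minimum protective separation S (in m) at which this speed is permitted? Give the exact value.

S_min = 453/200 m = 2.2650 m

stop time T_s = (7/5)/(6/5) = 1.1667 s
reaction-phase robot travel = 1.4000·0.1500 = 0.2100 m
robot covers 1.4000·1.1667 − ½·1.2000·1.1667² = 0.8167 m while stopping
human closes 0.8000·1.3167 = 1.0533 m
residual clearance needed = 0.1200+0.0050+0.0600 = 0.1850 m
S_min ≈ 0.2100+0.8167+1.0533+0.1850  ⇒  S_min = 453/200 m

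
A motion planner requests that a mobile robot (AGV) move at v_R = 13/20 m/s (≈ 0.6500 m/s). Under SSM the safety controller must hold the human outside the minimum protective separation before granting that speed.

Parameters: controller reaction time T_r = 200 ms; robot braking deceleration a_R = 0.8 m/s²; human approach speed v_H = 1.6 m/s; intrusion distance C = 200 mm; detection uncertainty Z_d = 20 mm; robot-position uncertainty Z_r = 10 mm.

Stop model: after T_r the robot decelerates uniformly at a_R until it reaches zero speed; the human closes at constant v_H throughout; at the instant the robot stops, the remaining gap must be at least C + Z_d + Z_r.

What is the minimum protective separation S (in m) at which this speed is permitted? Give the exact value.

stop time T_s = (13/20)/(4/5) = 0.8125 s
robot in T_r: 0.6500·0.2000 = 0.1300 m
robot covers 0.6500·0.8125 − ½·0.8000·0.8125² = 0.2641 m while stopping
human over T_r+T_s: 1.6000·(0.2000+0.8125) = 1.6200 m
residual clearance needed = 0.2000+0.0200+0.0100 = 0.2300 m
S_min ≈ 0.1300+0.2641+1.6200+0.2300  ⇒  S_min = 7181/3200 m

S_min = 7181/3200 m = 2.2441 m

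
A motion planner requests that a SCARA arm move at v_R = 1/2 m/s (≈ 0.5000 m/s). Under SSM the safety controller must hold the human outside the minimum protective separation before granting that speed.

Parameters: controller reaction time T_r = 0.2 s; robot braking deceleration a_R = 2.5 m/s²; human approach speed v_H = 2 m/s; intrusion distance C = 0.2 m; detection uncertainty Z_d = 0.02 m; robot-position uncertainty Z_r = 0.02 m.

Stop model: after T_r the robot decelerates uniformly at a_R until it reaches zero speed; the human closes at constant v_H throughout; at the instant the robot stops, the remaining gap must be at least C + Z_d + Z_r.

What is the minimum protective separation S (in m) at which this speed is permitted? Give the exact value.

T_s = v_R/a_R = (1/2)/(5/2) = 0.2000 s
robot covers v_R·T_r = 0.5000·0.2000 = 0.1000 m before braking
robot covers 0.5000·0.2000 − ½·2.5000·0.2000² = 0.0500 m while stopping
human over T_r+T_s: 2.0000·(0.2000+0.2000) = 0.8000 m
C+Z_d+Z_r = 0.2000+0.0200+0.0200 = 0.2400 m
S_min ≈ 0.1000+0.0500+0.8000+0.2400  ⇒  S_min = 119/100 m

S_min = 119/100 m = 1.1900 m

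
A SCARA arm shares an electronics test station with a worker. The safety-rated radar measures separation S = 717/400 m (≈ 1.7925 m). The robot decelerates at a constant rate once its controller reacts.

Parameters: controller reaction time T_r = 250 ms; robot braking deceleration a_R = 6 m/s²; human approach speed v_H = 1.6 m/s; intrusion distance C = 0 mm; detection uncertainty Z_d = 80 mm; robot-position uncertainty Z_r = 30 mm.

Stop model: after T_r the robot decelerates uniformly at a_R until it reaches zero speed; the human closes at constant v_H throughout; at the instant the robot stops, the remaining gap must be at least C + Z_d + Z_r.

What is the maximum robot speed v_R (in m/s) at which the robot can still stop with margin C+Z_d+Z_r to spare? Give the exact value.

collect terms ⇒ (1/12)·v_R² + (31/60)·v_R + (-513/400) = 0
  disc = (31/60)² − 4·(1/12)·(-513/400) = 25/36 ; √disc = 5/6
  v_R = (−(31/60) + 5/6) / (2·(1/12)) = 19/10 m/s
check:
braking lasts T_s = (19/10)/6 = 0.3167 s
reaction-phase robot travel = 1.9000·0.2500 = 0.4750 m
robot covers 1.9000·0.3167 − ½·6.0000·0.3167² = 0.3008 m while stopping
human closes 1.6000·0.5667 = 0.9067 m
margins: 0.0000+0.0800+0.0300 = 0.1100 m
sum ≈ 0.4750+0.3008+0.9067+0.1100 ≈ 1.7925 m = S ✓

v_R_max = 19/10 m/s = 1.9000 m/s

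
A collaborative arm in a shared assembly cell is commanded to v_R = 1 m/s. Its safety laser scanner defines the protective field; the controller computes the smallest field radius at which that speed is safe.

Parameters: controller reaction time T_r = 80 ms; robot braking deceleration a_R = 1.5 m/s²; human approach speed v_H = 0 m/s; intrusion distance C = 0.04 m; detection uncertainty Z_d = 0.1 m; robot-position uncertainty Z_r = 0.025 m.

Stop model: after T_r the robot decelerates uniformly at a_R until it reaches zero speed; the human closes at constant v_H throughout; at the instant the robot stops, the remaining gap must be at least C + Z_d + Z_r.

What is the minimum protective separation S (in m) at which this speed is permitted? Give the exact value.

S_min = 347/600 m = 0.5783 m

T_s = v_R/a_R = 1/(3/2) = 0.6667 s
robot in T_r: 1.0000·0.0800 = 0.0800 m
braking distance = 1.0000²/(2·1.5000) = 0.3333 m
person approaches 0.0000·(0.0800+0.6667) = 0.0000 m
residual clearance needed = 0.0400+0.1000+0.0250 = 0.1650 m
S_min ≈ 0.0800+0.3333+0.0000+0.1650  ⇒  S_min = 347/600 m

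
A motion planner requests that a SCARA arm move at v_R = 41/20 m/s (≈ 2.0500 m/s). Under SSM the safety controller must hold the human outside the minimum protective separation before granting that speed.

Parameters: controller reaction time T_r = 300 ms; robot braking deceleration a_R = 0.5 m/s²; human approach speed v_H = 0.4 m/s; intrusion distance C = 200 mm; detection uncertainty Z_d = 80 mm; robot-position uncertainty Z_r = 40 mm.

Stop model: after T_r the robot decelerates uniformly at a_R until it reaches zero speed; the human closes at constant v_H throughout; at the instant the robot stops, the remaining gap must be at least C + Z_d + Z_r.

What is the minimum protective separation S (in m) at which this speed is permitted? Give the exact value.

T_s = v_R/a_R = (41/20)/(1/2) = 4.1000 s
reaction-phase robot travel = 2.0500·0.3000 = 0.6150 m
braking distance = 2.0500²/(2·0.5000) = 4.2025 m
human over T_r+T_s: 0.4000·(0.3000+4.1000) = 1.7600 m
residual clearance needed = 0.2000+0.0800+0.0400 = 0.3200 m
S_min ≈ 0.6150+4.2025+1.7600+0.3200  ⇒  S_min = 2759/400 m

S_min = 2759/400 m = 6.8975 m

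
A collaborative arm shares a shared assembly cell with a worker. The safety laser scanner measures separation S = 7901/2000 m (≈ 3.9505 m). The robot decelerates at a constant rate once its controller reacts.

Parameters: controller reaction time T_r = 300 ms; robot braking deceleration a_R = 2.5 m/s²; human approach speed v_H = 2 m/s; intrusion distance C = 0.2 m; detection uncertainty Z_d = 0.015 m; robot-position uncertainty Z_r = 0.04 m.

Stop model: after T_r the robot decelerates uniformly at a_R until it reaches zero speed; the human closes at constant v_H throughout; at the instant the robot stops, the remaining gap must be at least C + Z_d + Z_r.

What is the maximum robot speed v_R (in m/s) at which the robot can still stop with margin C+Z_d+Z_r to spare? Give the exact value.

collect terms ⇒ (1/5)·v_R² + (11/10)·v_R + (-6191/2000) = 0
  disc = (11/10)² − 4·(1/5)·(-6191/2000) = 2304/625 ; √disc = 48/25
  v_R = (−(11/10) + 48/25) / (2·(1/5)) = 41/20 m/s
check:
T_s = v_R/a_R = (41/20)/(5/2) = 0.8200 s
reaction-phase robot travel = 2.0500·0.3000 = 0.6150 m
braking distance = 2.0500²/(2·2.5000) = 0.8405 m
human closes 2.0000·1.1200 = 2.2400 m
residual clearance needed = 0.2000+0.0150+0.0400 = 0.2550 m
sum ≈ 0.6150+0.8405+2.2400+0.2550 ≈ 3.9505 m = S ✓

v_R_max = 41/20 m/s = 2.0500 m/s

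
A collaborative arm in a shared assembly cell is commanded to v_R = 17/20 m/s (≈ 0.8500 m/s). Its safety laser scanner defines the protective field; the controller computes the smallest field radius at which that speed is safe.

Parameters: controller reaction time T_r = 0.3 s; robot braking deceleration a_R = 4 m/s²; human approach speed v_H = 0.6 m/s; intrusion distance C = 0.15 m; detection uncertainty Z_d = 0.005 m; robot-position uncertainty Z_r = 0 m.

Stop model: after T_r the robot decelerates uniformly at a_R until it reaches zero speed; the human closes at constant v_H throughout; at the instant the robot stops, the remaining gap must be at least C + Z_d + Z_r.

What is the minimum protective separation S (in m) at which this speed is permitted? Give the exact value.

S_min = 517/640 m = 0.8078 m

T_s = v_R/a_R = (17/20)/4 = 0.2125 s
reaction-phase robot travel = 0.8500·0.3000 = 0.2550 m
robot covers 0.8500·0.2125 − ½·4.0000·0.2125² = 0.0903 m while stopping
person approaches 0.6000·(0.3000+0.2125) = 0.3075 m
margins: 0.1500+0.0050+0.0000 = 0.1550 m
S_min ≈ 0.2550+0.0903+0.3075+0.1550  ⇒  S_min = 517/640 m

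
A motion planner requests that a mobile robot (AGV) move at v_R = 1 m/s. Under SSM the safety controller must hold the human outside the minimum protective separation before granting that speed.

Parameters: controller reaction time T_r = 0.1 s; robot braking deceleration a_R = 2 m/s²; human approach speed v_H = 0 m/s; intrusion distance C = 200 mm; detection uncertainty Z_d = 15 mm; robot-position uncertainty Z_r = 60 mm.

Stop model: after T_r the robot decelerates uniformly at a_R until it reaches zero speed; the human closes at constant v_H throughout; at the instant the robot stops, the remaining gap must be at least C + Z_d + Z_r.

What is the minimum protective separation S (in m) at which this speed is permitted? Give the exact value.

S_min = 5/8 m = 0.6250 m

T_s = v_R/a_R = 1/2 = 0.5000 s
reaction-phase robot travel = 1.0000·0.1000 = 0.1000 m
robot covers 1.0000·0.5000 − ½·2.0000·0.5000² = 0.2500 m while stopping
human over T_r+T_s: 0.0000·(0.1000+0.5000) = 0.0000 m
margins: 0.2000+0.0150+0.0600 = 0.2750 m
S_min ≈ 0.1000+0.2500+0.0000+0.2750  ⇒  S_min = 5/8 m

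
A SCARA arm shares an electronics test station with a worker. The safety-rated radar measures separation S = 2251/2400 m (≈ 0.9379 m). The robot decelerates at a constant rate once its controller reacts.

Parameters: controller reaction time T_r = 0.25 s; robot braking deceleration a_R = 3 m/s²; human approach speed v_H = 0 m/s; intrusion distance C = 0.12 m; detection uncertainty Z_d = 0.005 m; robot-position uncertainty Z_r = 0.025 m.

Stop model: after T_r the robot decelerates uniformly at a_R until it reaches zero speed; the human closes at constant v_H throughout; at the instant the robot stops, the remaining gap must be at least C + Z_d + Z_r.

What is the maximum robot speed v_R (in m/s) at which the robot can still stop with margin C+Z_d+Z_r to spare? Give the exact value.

v_R_max = 31/20 m/s = 1.5500 m/s

at the boundary: (1/6)·v² + (1/4)·v + (-1891/2400) = 0
  disc = (1/4)² − 4·(1/6)·(-1891/2400) = 529/900 ; √disc = 23/30
  v_R = (−(1/4) + 23/30) / (2·(1/6)) = 31/20 m/s
check:
stop time T_s = (31/20)/3 = 0.5167 s
robot covers v_R·T_r = 1.5500·0.2500 = 0.3875 m before braking
robot covers 1.5500·0.5167 − ½·3.0000·0.5167² = 0.4004 m while stopping
human over T_r+T_s: 0.0000·(0.2500+0.5167) = 0.0000 m
margins: 0.1200+0.0050+0.0250 = 0.1500 m
sum ≈ 0.3875+0.4004+0.0000+0.1500 ≈ 0.9379 m = S ✓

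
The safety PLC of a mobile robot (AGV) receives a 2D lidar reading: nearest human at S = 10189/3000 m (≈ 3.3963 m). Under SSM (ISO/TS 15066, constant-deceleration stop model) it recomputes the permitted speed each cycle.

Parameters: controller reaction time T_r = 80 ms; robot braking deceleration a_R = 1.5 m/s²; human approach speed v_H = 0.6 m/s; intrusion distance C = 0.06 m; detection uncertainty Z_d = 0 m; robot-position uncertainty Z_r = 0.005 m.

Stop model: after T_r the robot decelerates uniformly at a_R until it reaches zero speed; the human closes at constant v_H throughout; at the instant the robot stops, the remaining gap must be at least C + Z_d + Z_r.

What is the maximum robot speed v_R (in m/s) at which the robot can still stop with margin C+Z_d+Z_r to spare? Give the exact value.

v_R_max = 5/2 m/s = 2.5000 m/s

collect terms ⇒ (1/3)·v_R² + (12/25)·v_R + (-197/60) = 0
  disc = (12/25)² − 4·(1/3)·(-197/60) = 25921/5625 ; √disc = 161/75
  v_R = (−(12/25) + 161/75) / (2·(1/3)) = 5/2 m/s
check:
T_s = v_R/a_R = (5/2)/(3/2) = 1.6667 s
reaction-phase robot travel = 2.5000·0.0800 = 0.2000 m
robot covers 2.5000·1.6667 − ½·1.5000·1.6667² = 2.0833 m while stopping
human over T_r+T_s: 0.6000·(0.0800+1.6667) = 1.0480 m
margins: 0.0600+0.0000+0.0050 = 0.0650 m
sum ≈ 0.2000+2.0833+1.0480+0.0650 ≈ 3.3963 m = S ✓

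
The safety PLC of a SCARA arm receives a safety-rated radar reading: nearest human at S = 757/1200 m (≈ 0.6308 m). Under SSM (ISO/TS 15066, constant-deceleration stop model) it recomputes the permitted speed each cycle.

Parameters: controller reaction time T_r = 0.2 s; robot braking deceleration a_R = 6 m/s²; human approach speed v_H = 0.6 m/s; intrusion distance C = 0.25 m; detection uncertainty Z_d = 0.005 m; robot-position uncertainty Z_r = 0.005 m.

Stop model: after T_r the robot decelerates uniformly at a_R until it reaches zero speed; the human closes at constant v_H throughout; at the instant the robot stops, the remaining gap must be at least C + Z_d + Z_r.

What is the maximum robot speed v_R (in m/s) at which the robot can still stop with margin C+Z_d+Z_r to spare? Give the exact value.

at the boundary: (1/12)·v² + (3/10)·v + (-301/1200) = 0
  disc = (3/10)² − 4·(1/12)·(-301/1200) = 25/144 ; √disc = 5/12
  v_R = (−(3/10) + 5/12) / (2·(1/12)) = 7/10 m/s
check:
braking lasts T_s = (7/10)/6 = 0.1167 s
robot covers v_R·T_r = 0.7000·0.2000 = 0.1400 m before braking
robot under decel: 0.7000²/(2·6.0000) = 0.0408 m
person approaches 0.6000·(0.2000+0.1167) = 0.1900 m
residual clearance needed = 0.2500+0.0050+0.0050 = 0.2600 m
sum ≈ 0.1400+0.0408+0.1900+0.2600 ≈ 0.6308 m = S ✓

v_R_max = 7/10 m/s = 0.7000 m/s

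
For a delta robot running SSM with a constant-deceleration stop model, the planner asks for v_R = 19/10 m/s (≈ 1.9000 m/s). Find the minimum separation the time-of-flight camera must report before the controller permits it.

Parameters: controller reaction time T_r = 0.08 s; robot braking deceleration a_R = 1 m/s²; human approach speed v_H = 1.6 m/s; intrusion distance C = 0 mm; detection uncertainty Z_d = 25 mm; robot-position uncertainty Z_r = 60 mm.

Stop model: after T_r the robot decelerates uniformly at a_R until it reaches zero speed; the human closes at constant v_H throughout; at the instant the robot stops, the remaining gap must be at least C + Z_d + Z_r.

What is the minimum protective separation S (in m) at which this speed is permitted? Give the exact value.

S_min = 521/100 m = 5.2100 m

stop time T_s = (19/10)/1 = 1.9000 s
robot in T_r: 1.9000·0.0800 = 0.1520 m
robot covers 1.9000·1.9000 − ½·1.0000·1.9000² = 1.8050 m while stopping
human over T_r+T_s: 1.6000·(0.0800+1.9000) = 3.1680 m
residual clearance needed = 0.0000+0.0250+0.0600 = 0.0850 m
S_min ≈ 0.1520+1.8050+3.1680+0.0850  ⇒  S_min = 521/100 m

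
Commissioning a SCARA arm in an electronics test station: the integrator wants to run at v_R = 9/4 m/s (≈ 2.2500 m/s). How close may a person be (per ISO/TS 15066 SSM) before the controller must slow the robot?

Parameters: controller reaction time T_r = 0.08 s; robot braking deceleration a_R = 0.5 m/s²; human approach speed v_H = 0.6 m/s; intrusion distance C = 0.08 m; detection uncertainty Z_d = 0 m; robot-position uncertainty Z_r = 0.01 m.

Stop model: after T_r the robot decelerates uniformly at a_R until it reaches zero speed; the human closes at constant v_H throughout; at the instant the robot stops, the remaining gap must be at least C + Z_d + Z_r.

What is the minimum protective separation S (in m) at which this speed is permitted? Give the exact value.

T_s = v_R/a_R = (9/4)/(1/2) = 4.5000 s
robot in T_r: 2.2500·0.0800 = 0.1800 m
braking distance = 2.2500²/(2·0.5000) = 5.0625 m
human closes 0.6000·4.5800 = 2.7480 m
margins: 0.0800+0.0000+0.0100 = 0.0900 m
S_min ≈ 0.1800+5.0625+2.7480+0.0900  ⇒  S_min = 16161/2000 m

S_min = 16161/2000 m = 8.0805 m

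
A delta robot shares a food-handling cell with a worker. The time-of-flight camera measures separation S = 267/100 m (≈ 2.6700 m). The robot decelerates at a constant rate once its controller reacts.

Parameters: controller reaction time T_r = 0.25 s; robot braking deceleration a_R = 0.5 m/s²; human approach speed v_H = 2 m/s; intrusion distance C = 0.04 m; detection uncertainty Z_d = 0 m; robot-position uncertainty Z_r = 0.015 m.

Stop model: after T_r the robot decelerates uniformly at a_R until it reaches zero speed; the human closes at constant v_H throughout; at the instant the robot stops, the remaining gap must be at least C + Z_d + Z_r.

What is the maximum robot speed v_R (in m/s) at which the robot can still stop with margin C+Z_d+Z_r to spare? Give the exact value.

v_R_max = 9/20 m/s = 0.4500 m/s

collect terms ⇒ (1)·v_R² + (17/4)·v_R + (-423/200) = 0
  disc = (17/4)² − 4·(1)·(-423/200) = 10609/400 ; √disc = 103/20
  v_R = (−(17/4) + 103/20) / (2·(1)) = 9/20 m/s
check:
stop time T_s = (9/20)/(1/2) = 0.9000 s
reaction-phase robot travel = 0.4500·0.2500 = 0.1125 m
robot under decel: 0.4500²/(2·0.5000) = 0.2025 m
human over T_r+T_s: 2.0000·(0.2500+0.9000) = 2.3000 m
C+Z_d+Z_r = 0.0400+0.0000+0.0150 = 0.0550 m
sum ≈ 0.1125+0.2025+2.3000+0.0550 ≈ 2.6700 m = S ✓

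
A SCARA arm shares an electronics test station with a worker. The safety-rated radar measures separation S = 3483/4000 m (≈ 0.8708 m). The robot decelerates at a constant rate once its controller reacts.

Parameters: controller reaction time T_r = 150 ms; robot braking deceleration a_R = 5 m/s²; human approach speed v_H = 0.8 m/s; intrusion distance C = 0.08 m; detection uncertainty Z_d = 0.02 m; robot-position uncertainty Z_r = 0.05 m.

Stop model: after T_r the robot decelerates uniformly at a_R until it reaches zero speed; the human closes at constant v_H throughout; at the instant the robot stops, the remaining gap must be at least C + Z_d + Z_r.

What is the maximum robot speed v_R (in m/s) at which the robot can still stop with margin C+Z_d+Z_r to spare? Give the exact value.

v_R_max = 27/20 m/s = 1.3500 m/s

collect terms ⇒ (1/10)·v_R² + (31/100)·v_R + (-2403/4000) = 0
  disc = (31/100)² − 4·(1/10)·(-2403/4000) = 841/2500 ; √disc = 29/50
  v_R = (−(31/100) + 29/50) / (2·(1/10)) = 27/20 m/s
check:
T_s = v_R/a_R = (27/20)/5 = 0.2700 s
robot covers v_R·T_r = 1.3500·0.1500 = 0.2025 m before braking
braking distance = 1.3500²/(2·5.0000) = 0.1822 m
human over T_r+T_s: 0.8000·(0.1500+0.2700) = 0.3360 m
residual clearance needed = 0.0800+0.0200+0.0500 = 0.1500 m
sum ≈ 0.2025+0.1822+0.3360+0.1500 ≈ 0.8708 m = S ✓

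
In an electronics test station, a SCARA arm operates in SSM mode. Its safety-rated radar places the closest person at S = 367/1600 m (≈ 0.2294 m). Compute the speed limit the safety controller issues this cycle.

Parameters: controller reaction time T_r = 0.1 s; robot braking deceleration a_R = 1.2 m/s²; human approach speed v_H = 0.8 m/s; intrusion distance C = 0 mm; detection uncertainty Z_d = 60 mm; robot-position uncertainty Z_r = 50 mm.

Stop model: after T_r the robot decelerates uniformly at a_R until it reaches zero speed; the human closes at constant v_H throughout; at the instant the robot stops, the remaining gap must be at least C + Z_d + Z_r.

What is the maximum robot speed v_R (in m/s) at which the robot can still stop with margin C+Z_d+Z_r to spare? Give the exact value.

collect terms ⇒ (5/12)·v_R² + (23/30)·v_R + (-63/1600) = 0
  disc = (23/30)² − 4·(5/12)·(-63/1600) = 9409/14400 ; √disc = 97/120
  v_R = (−(23/30) + 97/120) / (2·(5/12)) = 1/20 m/s
check:
T_s = v_R/a_R = (1/20)/(6/5) = 0.0417 s
robot in T_r: 0.0500·0.1000 = 0.0050 m
robot under decel: 0.0500²/(2·1.2000) = 0.0010 m
human closes 0.8000·0.1417 = 0.1133 m
C+Z_d+Z_r = 0.0000+0.0600+0.0500 = 0.1100 m
sum ≈ 0.0050+0.0010+0.1133+0.1100 ≈ 0.2294 m = S ✓

v_R_max = 1/20 m/s = 0.0500 m/s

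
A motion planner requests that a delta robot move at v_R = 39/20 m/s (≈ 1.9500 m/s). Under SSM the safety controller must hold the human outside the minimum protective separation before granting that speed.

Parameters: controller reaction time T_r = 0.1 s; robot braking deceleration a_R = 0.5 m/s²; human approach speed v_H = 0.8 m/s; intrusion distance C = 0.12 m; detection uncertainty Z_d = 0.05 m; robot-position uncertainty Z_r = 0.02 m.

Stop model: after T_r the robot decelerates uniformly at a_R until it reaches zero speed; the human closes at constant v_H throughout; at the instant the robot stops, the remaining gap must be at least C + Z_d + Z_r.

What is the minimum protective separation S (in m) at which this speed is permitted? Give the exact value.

S_min = 591/80 m = 7.3875 m

T_s = v_R/a_R = (39/20)/(1/2) = 3.9000 s
robot in T_r: 1.9500·0.1000 = 0.1950 m
braking distance = 1.9500²/(2·0.5000) = 3.8025 m
human closes 0.8000·4.0000 = 3.2000 m
residual clearance needed = 0.1200+0.0500+0.0200 = 0.1900 m
S_min ≈ 0.1950+3.8025+3.2000+0.1900  ⇒  S_min = 591/80 m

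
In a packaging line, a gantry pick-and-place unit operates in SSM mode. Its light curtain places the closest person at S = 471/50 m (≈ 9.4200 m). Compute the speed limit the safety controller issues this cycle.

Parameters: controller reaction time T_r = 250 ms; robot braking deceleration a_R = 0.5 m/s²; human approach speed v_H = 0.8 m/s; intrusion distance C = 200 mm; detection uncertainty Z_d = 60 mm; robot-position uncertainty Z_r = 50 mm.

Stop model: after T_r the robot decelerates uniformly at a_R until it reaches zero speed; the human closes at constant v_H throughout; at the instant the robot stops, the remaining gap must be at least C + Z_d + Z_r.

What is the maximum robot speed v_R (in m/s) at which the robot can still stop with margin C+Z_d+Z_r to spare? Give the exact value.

v_R_max = 11/5 m/s = 2.2000 m/s

quadratic (1)·v² + (37/20)·v + (-891/100) = 0
  disc = (37/20)² − 4·(1)·(-891/100) = 625/16 ; √disc = 25/4
  v_R = (−(37/20) + 25/4) / (2·(1)) = 11/5 m/s
check:
T_s = v_R/a_R = (11/5)/(1/2) = 4.4000 s
robot in T_r: 2.2000·0.2500 = 0.5500 m
robot under decel: 2.2000²/(2·0.5000) = 4.8400 m
person approaches 0.8000·(0.2500+4.4000) = 3.7200 m
residual clearance needed = 0.2000+0.0600+0.0500 = 0.3100 m
sum ≈ 0.5500+4.8400+3.7200+0.3100 ≈ 9.4200 m = S ✓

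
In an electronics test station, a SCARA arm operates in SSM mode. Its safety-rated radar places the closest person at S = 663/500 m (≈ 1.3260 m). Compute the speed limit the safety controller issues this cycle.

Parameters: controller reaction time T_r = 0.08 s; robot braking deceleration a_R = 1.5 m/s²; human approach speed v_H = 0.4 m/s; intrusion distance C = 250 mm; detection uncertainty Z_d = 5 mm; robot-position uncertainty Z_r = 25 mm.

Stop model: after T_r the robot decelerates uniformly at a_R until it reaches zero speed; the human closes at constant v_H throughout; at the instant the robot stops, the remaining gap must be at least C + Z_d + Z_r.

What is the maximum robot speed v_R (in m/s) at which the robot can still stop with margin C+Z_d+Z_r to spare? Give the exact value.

v_R_max = 13/10 m/s = 1.3000 m/s

at the boundary: (1/3)·v² + (26/75)·v + (-507/500) = 0
  disc = (26/75)² − 4·(1/3)·(-507/500) = 8281/5625 ; √disc = 91/75
  v_R = (−(26/75) + 91/75) / (2·(1/3)) = 13/10 m/s
check:
braking lasts T_s = (13/10)/(3/2) = 0.8667 s
robot in T_r: 1.3000·0.0800 = 0.1040 m
braking distance = 1.3000²/(2·1.5000) = 0.5633 m
human over T_r+T_s: 0.4000·(0.0800+0.8667) = 0.3787 m
residual clearance needed = 0.2500+0.0050+0.0250 = 0.2800 m
sum ≈ 0.1040+0.5633+0.3787+0.2800 ≈ 1.3260 m = S ✓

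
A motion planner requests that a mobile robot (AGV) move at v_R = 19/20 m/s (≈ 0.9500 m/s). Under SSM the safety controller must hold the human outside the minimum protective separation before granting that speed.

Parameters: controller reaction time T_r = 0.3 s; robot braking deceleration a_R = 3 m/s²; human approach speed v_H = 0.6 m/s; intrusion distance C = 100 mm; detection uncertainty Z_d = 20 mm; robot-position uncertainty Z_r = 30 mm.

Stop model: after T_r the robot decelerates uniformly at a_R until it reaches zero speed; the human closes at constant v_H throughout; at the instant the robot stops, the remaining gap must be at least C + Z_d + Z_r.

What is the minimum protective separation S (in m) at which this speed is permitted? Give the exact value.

S_min = 2293/2400 m = 0.9554 m

stop time T_s = (19/20)/3 = 0.3167 s
reaction-phase robot travel = 0.9500·0.3000 = 0.2850 m
robot under decel: 0.9500²/(2·3.0000) = 0.1504 m
human closes 0.6000·0.6167 = 0.3700 m
residual clearance needed = 0.1000+0.0200+0.0300 = 0.1500 m
S_min ≈ 0.2850+0.1504+0.3700+0.1500  ⇒  S_min = 2293/2400 m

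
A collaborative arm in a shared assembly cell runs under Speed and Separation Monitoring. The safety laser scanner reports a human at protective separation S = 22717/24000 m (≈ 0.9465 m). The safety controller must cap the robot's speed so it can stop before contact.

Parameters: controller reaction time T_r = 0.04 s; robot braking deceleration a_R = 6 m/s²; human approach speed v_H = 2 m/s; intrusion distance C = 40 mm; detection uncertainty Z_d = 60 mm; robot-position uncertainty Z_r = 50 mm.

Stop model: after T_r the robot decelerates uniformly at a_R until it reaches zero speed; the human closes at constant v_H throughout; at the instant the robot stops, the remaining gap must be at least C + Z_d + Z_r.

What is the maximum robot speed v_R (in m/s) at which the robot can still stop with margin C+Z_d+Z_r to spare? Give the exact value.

at the boundary: (1/12)·v² + (28/75)·v + (-17197/24000) = 0
  disc = (28/75)² − 4·(1/12)·(-17197/24000) = 15129/40000 ; √disc = 123/200
  v_R = (−(28/75) + 123/200) / (2·(1/12)) = 29/20 m/s
check:
stop time T_s = (29/20)/6 = 0.2417 s
robot in T_r: 1.4500·0.0400 = 0.0580 m
braking distance = 1.4500²/(2·6.0000) = 0.1752 m
human closes 2.0000·0.2817 = 0.5633 m
C+Z_d+Z_r = 0.0400+0.0600+0.0500 = 0.1500 m
sum ≈ 0.0580+0.1752+0.5633+0.1500 ≈ 0.9465 m = S ✓

v_R_max = 29/20 m/s = 1.4500 m/s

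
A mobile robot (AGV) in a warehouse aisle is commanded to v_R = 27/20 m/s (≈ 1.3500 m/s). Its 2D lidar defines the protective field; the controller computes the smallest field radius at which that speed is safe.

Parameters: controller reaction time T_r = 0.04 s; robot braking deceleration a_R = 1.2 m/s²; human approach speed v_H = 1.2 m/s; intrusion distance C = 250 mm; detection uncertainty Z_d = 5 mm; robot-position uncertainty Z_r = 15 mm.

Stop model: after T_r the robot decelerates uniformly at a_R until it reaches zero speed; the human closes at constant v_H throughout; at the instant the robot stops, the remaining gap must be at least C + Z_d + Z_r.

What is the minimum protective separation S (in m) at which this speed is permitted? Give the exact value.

T_s = v_R/a_R = (27/20)/(6/5) = 1.1250 s
robot in T_r: 1.3500·0.0400 = 0.0540 m
robot under decel: 1.3500²/(2·1.2000) = 0.7594 m
person approaches 1.2000·(0.0400+1.1250) = 1.3980 m
C+Z_d+Z_r = 0.2500+0.0050+0.0150 = 0.2700 m
S_min ≈ 0.0540+0.7594+1.3980+0.2700  ⇒  S_min = 19851/8000 m

S_min = 19851/8000 m = 2.4814 m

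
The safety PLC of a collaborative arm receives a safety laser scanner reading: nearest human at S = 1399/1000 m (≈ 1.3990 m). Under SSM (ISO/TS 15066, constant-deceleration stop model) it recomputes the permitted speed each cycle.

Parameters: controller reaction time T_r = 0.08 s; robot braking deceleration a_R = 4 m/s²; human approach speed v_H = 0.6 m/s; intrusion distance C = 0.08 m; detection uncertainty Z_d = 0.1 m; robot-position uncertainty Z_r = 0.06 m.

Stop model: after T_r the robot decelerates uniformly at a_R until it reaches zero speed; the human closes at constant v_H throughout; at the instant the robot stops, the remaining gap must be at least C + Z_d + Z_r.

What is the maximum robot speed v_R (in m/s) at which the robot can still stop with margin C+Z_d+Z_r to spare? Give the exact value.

v_R_max = 11/5 m/s = 2.2000 m/s

collect terms ⇒ (1/8)·v_R² + (23/100)·v_R + (-1111/1000) = 0
  disc = (23/100)² − 4·(1/8)·(-1111/1000) = 1521/2500 ; √disc = 39/50
  v_R = (−(23/100) + 39/50) / (2·(1/8)) = 11/5 m/s
check:
braking lasts T_s = (11/5)/4 = 0.5500 s
robot in T_r: 2.2000·0.0800 = 0.1760 m
robot under decel: 2.2000²/(2·4.0000) = 0.6050 m
human closes 0.6000·0.6300 = 0.3780 m
C+Z_d+Z_r = 0.0800+0.1000+0.0600 = 0.2400 m
sum ≈ 0.1760+0.6050+0.3780+0.2400 ≈ 1.3990 m = S ✓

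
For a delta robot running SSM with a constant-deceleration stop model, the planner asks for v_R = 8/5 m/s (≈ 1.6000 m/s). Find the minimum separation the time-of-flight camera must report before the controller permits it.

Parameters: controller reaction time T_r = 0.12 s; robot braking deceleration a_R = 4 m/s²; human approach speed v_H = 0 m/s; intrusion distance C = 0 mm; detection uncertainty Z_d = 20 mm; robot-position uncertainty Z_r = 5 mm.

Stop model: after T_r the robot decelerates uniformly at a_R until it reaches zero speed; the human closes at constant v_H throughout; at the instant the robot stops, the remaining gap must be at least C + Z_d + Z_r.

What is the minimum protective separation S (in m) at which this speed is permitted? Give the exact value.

T_s = v_R/a_R = (8/5)/4 = 0.4000 s
reaction-phase robot travel = 1.6000·0.1200 = 0.1920 m
braking distance = 1.6000²/(2·4.0000) = 0.3200 m
human over T_r+T_s: 0.0000·(0.1200+0.4000) = 0.0000 m
margins: 0.0000+0.0200+0.0050 = 0.0250 m
S_min ≈ 0.1920+0.3200+0.0000+0.0250  ⇒  S_min = 537/1000 m

S_min = 537/1000 m = 0.5370 m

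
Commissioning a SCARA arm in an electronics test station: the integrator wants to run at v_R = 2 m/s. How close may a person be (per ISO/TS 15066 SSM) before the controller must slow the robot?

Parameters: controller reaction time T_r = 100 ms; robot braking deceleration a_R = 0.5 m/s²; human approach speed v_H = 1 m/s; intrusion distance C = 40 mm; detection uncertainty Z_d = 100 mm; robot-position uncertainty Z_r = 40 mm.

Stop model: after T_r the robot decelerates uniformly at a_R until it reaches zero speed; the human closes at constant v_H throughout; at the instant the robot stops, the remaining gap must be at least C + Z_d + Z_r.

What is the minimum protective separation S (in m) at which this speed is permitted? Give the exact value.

stop time T_s = 2/(1/2) = 4.0000 s
reaction-phase robot travel = 2.0000·0.1000 = 0.2000 m
braking distance = 2.0000²/(2·0.5000) = 4.0000 m
human closes 1.0000·4.1000 = 4.1000 m
margins: 0.0400+0.1000+0.0400 = 0.1800 m
S_min ≈ 0.2000+4.0000+4.1000+0.1800  ⇒  S_min = 212/25 m

S_min = 212/25 m = 8.4800 m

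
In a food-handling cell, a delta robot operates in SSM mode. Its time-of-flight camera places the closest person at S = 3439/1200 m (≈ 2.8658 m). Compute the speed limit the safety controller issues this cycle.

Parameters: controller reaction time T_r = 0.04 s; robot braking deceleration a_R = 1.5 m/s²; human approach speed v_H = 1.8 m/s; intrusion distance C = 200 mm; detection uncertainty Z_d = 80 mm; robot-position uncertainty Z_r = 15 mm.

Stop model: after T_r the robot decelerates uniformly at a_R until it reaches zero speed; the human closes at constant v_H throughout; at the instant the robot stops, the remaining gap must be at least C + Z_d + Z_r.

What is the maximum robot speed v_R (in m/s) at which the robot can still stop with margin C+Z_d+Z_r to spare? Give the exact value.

v_R_max = 29/20 m/s = 1.4500 m/s

collect terms ⇒ (1/3)·v_R² + (31/25)·v_R + (-14993/6000) = 0
  disc = (31/25)² − 4·(1/3)·(-14993/6000) = 109561/22500 ; √disc = 331/150
  v_R = (−(31/25) + 331/150) / (2·(1/3)) = 29/20 m/s
check:
stop time T_s = (29/20)/(3/2) = 0.9667 s
reaction-phase robot travel = 1.4500·0.0400 = 0.0580 m
braking distance = 1.4500²/(2·1.5000) = 0.7008 m
human closes 1.8000·1.0067 = 1.8120 m
C+Z_d+Z_r = 0.2000+0.0800+0.0150 = 0.2950 m
sum ≈ 0.0580+0.7008+1.8120+0.2950 ≈ 2.8658 m = S ✓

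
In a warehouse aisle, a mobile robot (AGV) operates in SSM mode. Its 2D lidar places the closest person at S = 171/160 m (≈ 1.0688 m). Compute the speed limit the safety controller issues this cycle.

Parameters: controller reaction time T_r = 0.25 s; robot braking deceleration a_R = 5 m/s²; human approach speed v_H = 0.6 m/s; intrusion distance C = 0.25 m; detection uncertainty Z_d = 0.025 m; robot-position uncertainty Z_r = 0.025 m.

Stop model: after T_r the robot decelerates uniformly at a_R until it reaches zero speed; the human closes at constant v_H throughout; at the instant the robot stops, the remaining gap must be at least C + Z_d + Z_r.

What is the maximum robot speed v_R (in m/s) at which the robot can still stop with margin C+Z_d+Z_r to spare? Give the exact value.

v_R_max = 5/4 m/s = 1.2500 m/s

at the boundary: (1/10)·v² + (37/100)·v + (-99/160) = 0
  disc = (37/100)² − 4·(1/10)·(-99/160) = 961/2500 ; √disc = 31/50
  v_R = (−(37/100) + 31/50) / (2·(1/10)) = 5/4 m/s
check:
stop time T_s = (5/4)/5 = 0.2500 s
robot covers v_R·T_r = 1.2500·0.2500 = 0.3125 m before braking
braking distance = 1.2500²/(2·5.0000) = 0.1562 m
human over T_r+T_s: 0.6000·(0.2500+0.2500) = 0.3000 m
C+Z_d+Z_r = 0.2500+0.0250+0.0250 = 0.3000 m
sum ≈ 0.3125+0.1562+0.3000+0.3000 ≈ 1.0688 m = S ✓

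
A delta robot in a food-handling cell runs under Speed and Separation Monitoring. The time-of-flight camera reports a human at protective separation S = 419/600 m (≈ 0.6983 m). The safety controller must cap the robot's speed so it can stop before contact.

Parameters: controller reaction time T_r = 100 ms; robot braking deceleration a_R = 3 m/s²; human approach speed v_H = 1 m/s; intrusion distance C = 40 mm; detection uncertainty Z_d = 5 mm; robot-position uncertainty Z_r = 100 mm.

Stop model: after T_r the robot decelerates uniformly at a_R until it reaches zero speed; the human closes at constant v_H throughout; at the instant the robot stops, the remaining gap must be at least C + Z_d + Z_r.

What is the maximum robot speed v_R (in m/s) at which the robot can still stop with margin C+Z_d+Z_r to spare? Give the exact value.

quadratic (1/6)·v² + (13/30)·v + (-34/75) = 0
  disc = (13/30)² − 4·(1/6)·(-34/75) = 49/100 ; √disc = 7/10
  v_R = (−(13/30) + 7/10) / (2·(1/6)) = 4/5 m/s
check:
T_s = v_R/a_R = (4/5)/3 = 0.2667 s
robot covers v_R·T_r = 0.8000·0.1000 = 0.0800 m before braking
braking distance = 0.8000²/(2·3.0000) = 0.1067 m
human closes 1.0000·0.3667 = 0.3667 m
residual clearance needed = 0.0400+0.0050+0.1000 = 0.1450 m
sum ≈ 0.0800+0.1067+0.3667+0.1450 ≈ 0.6983 m = S ✓

v_R_max = 4/5 m/s = 0.8000 m/s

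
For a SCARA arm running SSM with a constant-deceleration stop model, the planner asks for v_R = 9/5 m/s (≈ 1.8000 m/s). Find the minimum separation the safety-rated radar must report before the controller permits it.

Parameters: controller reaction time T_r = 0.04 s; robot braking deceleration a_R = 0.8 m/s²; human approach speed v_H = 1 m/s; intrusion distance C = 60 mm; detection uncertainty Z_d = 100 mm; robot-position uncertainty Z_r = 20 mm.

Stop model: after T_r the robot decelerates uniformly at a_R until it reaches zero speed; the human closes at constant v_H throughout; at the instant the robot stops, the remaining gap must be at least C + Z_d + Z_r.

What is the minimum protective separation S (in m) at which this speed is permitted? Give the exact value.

S_min = 4567/1000 m = 4.5670 m

T_s = v_R/a_R = (9/5)/(4/5) = 2.2500 s
reaction-phase robot travel = 1.8000·0.0400 = 0.0720 m
robot under decel: 1.8000²/(2·0.8000) = 2.0250 m
human closes 1.0000·2.2900 = 2.2900 m
residual clearance needed = 0.0600+0.1000+0.0200 = 0.1800 m
S_min ≈ 0.0720+2.0250+2.2900+0.1800  ⇒  S_min = 4567/1000 m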